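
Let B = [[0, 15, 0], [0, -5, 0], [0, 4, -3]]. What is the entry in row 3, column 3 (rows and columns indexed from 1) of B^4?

Characteristic polynomial: s^3 + 8s^2 + 15s = s(s + 3)(s + 5), so the eigenvalues are -5, -3, 0.
s=-5: eigenvector (3, -1, 2).
s=0: eigenvector (1, 0, 0).
s=-3: eigenvector (0, 0, 1).
P = [[3, 1, 0], [-1, 0, 0], [2, 0, 1]], D = diag(-5, 0, -3), P⁻¹ = [[0, -1, 0], [1, 3, 0], [0, 2, 1]].
B⁴ = P·diag(625, 0, 81)·P⁻¹ = [[0, -1875, 0], [0, 625, 0], [0, -1088, 81]].
The requested entry is 81.

81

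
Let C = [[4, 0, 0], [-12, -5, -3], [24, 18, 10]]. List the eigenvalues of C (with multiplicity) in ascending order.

1, 4, 4

Characteristic polynomial: p(t) = t^3 - 9t^2 + 24t - 16 = (t - 4)^2(t - 1).
Roots (with multiplicity): 1, 4, 4.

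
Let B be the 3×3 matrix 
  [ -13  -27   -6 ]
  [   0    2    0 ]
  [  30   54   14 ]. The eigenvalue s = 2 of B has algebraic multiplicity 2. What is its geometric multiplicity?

2

B − 2I = [[-15, -27, -6], [0, 0, 0], [30, 54, 12]].
This matrix has rank 1, so its null space has dimension 3 − 1 = 2.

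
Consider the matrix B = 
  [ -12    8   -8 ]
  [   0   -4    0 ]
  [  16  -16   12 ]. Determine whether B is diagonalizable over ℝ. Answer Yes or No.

Yes

Characteristic polynomial: p(μ) = μ^3 + 4μ^2 - 16μ - 64 = (μ - 4)(μ + 4)^2.
μ = -4 has algebraic multiplicity 2; rank(B + 4I) = 1, so geometric multiplicity = 2.
Every eigenvalue has geometric = algebraic multiplicity, so B is diagonalizable.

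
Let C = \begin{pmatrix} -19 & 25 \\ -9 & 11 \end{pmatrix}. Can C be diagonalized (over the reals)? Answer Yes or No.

Characteristic polynomial: p(t) = t^2 + 8t + 16 = (t + 4)^2.
t = -4 has algebraic multiplicity 2; rank(C + 4I) = 1, so geometric multiplicity = 1.
Geometric multiplicity < algebraic multiplicity, so C is not diagonalizable.

No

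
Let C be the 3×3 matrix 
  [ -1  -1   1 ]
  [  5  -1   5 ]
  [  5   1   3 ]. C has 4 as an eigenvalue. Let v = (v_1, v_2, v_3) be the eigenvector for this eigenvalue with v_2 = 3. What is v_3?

3

C − 4I = [[-5, -1, 1], [5, -5, 5], [5, 1, -1]].
Solving (C − 4I)v = 0 gives the eigenspace spanned by (0, 3, 3).
With v_2 = 3, v = (0, 3, 3), so v_3 = 3.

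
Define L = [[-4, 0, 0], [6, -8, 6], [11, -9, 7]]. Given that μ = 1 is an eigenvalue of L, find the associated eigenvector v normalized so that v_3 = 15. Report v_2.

10

L − 1I = [[-5, 0, 0], [6, -9, 6], [11, -9, 6]].
Solving (L − 1I)v = 0 gives the eigenspace spanned by (0, 10, 15).
With v_3 = 15, v = (0, 10, 15), so v_2 = 10.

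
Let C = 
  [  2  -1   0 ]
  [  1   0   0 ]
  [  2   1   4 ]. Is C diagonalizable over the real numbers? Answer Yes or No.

Characteristic polynomial: p(t) = t^3 - 6t^2 + 9t - 4 = (t - 4)(t - 1)^2.
t = 1 has algebraic multiplicity 2; rank(C − 1I) = 2, so geometric multiplicity = 1.
Geometric multiplicity < algebraic multiplicity, so C is not diagonalizable.

No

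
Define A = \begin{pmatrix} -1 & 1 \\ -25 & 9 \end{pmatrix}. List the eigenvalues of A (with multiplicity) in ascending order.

4, 4

Characteristic polynomial: p(s) = s^2 - 8s + 16 = (s - 4)^2.
Roots (with multiplicity): 4, 4.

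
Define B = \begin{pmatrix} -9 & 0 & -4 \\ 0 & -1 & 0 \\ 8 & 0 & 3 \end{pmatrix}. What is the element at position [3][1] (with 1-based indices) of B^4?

Characteristic polynomial: λ^3 + 7λ^2 + 11λ + 5 = (λ + 1)^2(λ + 5), so the eigenvalues are -5, -1, -1.
λ=-1: eigenvector (-1, 0, 2).
λ=-1: eigenvector (0, 1, 0).
λ=-5: eigenvector (-1, 0, 1).
P = [[-1, 0, -1], [0, 1, 0], [2, 0, 1]], D = diag(-1, -1, -5), P⁻¹ = [[1, 0, 1], [0, 1, 0], [-2, 0, -1]].
B⁴ = P·diag(1, 1, 625)·P⁻¹ = [[1249, 0, 624], [0, 1, 0], [-1248, 0, -623]].
The requested entry is -1248.

-1248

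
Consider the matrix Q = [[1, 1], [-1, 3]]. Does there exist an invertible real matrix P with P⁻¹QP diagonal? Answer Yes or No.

No

Characteristic polynomial: p(s) = s^2 - 4s + 4 = (s - 2)^2.
s = 2 has algebraic multiplicity 2; rank(Q − 2I) = 1, so geometric multiplicity = 1.
Geometric multiplicity < algebraic multiplicity, so Q is not diagonalizable.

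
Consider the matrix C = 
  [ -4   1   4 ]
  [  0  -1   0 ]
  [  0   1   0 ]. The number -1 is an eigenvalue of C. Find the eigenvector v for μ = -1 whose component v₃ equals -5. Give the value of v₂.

C + 1I = [[-3, 1, 4], [0, 0, 0], [0, 1, 1]].
Solving (C + 1I)v = 0 gives the eigenspace spanned by (-5, 5, -5).
With v₃ = -5, v = (-5, 5, -5), so v₂ = 5.

5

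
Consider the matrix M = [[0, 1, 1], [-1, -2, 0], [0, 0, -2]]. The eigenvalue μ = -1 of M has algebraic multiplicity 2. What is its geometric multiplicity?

1

M + 1I = [[1, 1, 1], [-1, -1, 0], [0, 0, -1]].
This matrix has rank 2, so its null space has dimension 3 − 2 = 1.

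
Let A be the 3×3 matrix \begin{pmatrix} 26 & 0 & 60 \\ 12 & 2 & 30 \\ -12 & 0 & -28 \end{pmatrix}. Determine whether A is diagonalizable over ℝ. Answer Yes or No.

Characteristic polynomial: p(t) = t^3 - 12t + 16 = (t - 2)^2(t + 4).
t = 2 has algebraic multiplicity 2; rank(A − 2I) = 1, so geometric multiplicity = 2.
Every eigenvalue has geometric = algebraic multiplicity, so A is diagonalizable.

Yes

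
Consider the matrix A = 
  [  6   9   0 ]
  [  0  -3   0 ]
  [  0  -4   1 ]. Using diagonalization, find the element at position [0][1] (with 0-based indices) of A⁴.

Characteristic polynomial: s^3 - 4s^2 - 15s + 18 = (s - 6)(s - 1)(s + 3), so the eigenvalues are -3, 1, 6.
s=6: eigenvector (1, 0, 0).
s=1: eigenvector (0, 0, 1).
s=-3: eigenvector (-1, 1, 1).
P = [[1, 0, -1], [0, 0, 1], [0, 1, 1]], D = diag(6, 1, -3), P⁻¹ = [[1, 1, 0], [0, -1, 1], [0, 1, 0]].
A⁴ = P·diag(1296, 1, 81)·P⁻¹ = [[1296, 1215, 0], [0, 81, 0], [0, 80, 1]].
The requested entry is 1215.

1215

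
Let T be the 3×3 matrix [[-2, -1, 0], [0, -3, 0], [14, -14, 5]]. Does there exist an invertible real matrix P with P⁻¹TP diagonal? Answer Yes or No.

Characteristic polynomial: p(s) = s^3 - 19s - 30 = (s - 5)(s + 2)(s + 3).
All 3 eigenvalues are distinct, so T is diagonalizable.

Yes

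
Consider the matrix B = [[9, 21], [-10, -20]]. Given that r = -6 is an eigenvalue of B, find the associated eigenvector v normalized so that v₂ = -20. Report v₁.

B + 6I = [[15, 21], [-10, -14]].
Solving (B + 6I)v = 0 gives the eigenspace spanned by (28, -20).
With v₂ = -20, v = (28, -20), so v₁ = 28.

28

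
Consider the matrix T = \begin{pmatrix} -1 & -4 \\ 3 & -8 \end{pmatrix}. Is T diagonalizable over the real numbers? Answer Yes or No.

Characteristic polynomial: p(μ) = μ^2 + 9μ + 20 = (μ + 4)(μ + 5).
All 2 eigenvalues are distinct, so T is diagonalizable.

Yes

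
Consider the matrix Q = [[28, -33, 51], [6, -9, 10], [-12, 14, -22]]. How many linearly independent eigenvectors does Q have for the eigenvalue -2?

1

Q + 2I = [[30, -33, 51], [6, -7, 10], [-12, 14, -20]].
This matrix has rank 2, so its null space has dimension 3 − 2 = 1.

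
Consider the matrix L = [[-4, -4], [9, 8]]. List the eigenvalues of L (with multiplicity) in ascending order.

Characteristic polynomial: p(s) = s^2 - 4s + 4 = (s - 2)^2.
Roots (with multiplicity): 2, 2.

2, 2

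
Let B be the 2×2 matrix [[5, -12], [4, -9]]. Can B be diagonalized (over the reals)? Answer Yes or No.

Yes

Characteristic polynomial: p(t) = t^2 + 4t + 3 = (t + 1)(t + 3).
All 2 eigenvalues are distinct, so B is diagonalizable.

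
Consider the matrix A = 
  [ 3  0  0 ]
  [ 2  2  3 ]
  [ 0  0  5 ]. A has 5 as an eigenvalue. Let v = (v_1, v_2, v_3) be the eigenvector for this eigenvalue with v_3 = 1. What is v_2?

1

A − 5I = [[-2, 0, 0], [2, -3, 3], [0, 0, 0]].
Solving (A − 5I)v = 0 gives the eigenspace spanned by (0, 1, 1).
With v_3 = 1, v = (0, 1, 1), so v_2 = 1.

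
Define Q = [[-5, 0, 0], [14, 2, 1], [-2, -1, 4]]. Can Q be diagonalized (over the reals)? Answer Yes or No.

No

Characteristic polynomial: p(s) = s^3 - s^2 - 21s + 45 = (s - 3)^2(s + 5).
s = 3 has algebraic multiplicity 2; rank(Q − 3I) = 2, so geometric multiplicity = 1.
Geometric multiplicity < algebraic multiplicity, so Q is not diagonalizable.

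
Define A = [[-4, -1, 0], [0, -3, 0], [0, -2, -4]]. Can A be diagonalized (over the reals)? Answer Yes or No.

Characteristic polynomial: p(r) = r^3 + 11r^2 + 40r + 48 = (r + 3)(r + 4)^2.
r = -4 has algebraic multiplicity 2; rank(A + 4I) = 1, so geometric multiplicity = 2.
Every eigenvalue has geometric = algebraic multiplicity, so A is diagonalizable.

Yes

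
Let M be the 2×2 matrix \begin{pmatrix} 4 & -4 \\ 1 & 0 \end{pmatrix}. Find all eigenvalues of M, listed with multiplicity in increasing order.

2, 2

Characteristic polynomial: p(λ) = λ^2 - 4λ + 4 = (λ - 2)^2.
Roots (with multiplicity): 2, 2.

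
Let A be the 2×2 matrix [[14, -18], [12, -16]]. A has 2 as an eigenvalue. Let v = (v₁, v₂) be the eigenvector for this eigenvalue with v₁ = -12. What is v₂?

-8

A − 2I = [[12, -18], [12, -18]].
Solving (A − 2I)v = 0 gives the eigenspace spanned by (-12, -8).
With v₁ = -12, v = (-12, -8), so v₂ = -8.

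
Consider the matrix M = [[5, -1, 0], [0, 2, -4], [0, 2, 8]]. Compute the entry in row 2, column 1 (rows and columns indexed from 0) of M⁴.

1040

Characteristic polynomial: μ^3 - 15μ^2 + 74μ - 120 = (μ - 6)(μ - 5)(μ - 4), so the eigenvalues are 4, 5, 6.
μ=6: eigenvector (1, -1, 1).
μ=5: eigenvector (1, 0, 0).
μ=4: eigenvector (-2, -2, 1).
P = [[1, 1, -2], [-1, 0, -2], [1, 0, 1]], D = diag(6, 5, 4), P⁻¹ = [[0, 1, 2], [1, -3, -4], [0, -1, -1]].
M⁴ = P·diag(1296, 625, 256)·P⁻¹ = [[625, -67, 604], [0, -784, -2080], [0, 1040, 2336]].
The requested entry is 1040.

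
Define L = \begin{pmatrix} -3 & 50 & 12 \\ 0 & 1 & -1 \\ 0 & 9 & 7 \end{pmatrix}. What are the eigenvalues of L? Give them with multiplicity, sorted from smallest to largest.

-3, 4, 4

Characteristic polynomial: p(r) = r^3 - 5r^2 - 8r + 48 = (r - 4)^2(r + 3).
Roots (with multiplicity): -3, 4, 4.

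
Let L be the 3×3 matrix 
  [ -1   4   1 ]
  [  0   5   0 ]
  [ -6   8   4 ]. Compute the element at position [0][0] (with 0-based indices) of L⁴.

Characteristic polynomial: t^3 - 8t^2 + 17t - 10 = (t - 5)(t - 2)(t - 1), so the eigenvalues are 1, 2, 5.
t=2: eigenvector (1, 0, 3).
t=5: eigenvector (1, 1, 2).
t=1: eigenvector (1, 0, 2).
P = [[1, 1, 1], [0, 1, 0], [3, 2, 2]], D = diag(2, 5, 1), P⁻¹ = [[-2, 0, 1], [0, 1, 0], [3, -1, -1]].
L⁴ = P·diag(16, 625, 1)·P⁻¹ = [[-29, 624, 15], [0, 625, 0], [-90, 1248, 46]].
The requested entry is -29.

-29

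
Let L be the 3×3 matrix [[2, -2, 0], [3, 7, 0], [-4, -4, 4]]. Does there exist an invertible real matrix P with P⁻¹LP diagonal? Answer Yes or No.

Yes

Characteristic polynomial: p(r) = r^3 - 13r^2 + 56r - 80 = (r - 5)(r - 4)^2.
r = 4 has algebraic multiplicity 2; rank(L − 4I) = 1, so geometric multiplicity = 2.
Every eigenvalue has geometric = algebraic multiplicity, so L is diagonalizable.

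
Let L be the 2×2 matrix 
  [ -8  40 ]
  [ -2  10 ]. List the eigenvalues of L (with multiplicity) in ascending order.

0, 2

Characteristic polynomial: p(r) = r^2 - 2r = r(r - 2).
Roots (with multiplicity): 0, 2.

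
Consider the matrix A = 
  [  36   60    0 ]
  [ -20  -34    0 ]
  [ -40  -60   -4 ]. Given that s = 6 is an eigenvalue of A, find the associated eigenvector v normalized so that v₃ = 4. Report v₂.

2

A − 6I = [[30, 60, 0], [-20, -40, 0], [-40, -60, -10]].
Solving (A − 6I)v = 0 gives the eigenspace spanned by (-4, 2, 4).
With v₃ = 4, v = (-4, 2, 4), so v₂ = 2.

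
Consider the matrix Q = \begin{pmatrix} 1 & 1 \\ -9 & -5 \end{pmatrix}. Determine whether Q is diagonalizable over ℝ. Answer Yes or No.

No

Characteristic polynomial: p(λ) = λ^2 + 4λ + 4 = (λ + 2)^2.
λ = -2 has algebraic multiplicity 2; rank(Q + 2I) = 1, so geometric multiplicity = 1.
Geometric multiplicity < algebraic multiplicity, so Q is not diagonalizable.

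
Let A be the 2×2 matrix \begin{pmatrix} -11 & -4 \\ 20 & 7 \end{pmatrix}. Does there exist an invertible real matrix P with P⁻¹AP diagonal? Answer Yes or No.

Characteristic polynomial: p(μ) = μ^2 + 4μ + 3 = (μ + 1)(μ + 3).
All 2 eigenvalues are distinct, so A is diagonalizable.

Yes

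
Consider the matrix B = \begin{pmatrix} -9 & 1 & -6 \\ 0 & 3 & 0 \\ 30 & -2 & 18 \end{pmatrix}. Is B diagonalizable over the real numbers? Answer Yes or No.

Characteristic polynomial: p(λ) = λ^3 - 12λ^2 + 45λ - 54 = (λ - 6)(λ - 3)^2.
λ = 3 has algebraic multiplicity 2; rank(B − 3I) = 2, so geometric multiplicity = 1.
Geometric multiplicity < algebraic multiplicity, so B is not diagonalizable.

No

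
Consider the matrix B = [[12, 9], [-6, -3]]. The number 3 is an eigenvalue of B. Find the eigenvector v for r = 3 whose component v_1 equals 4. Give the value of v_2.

-4

B − 3I = [[9, 9], [-6, -6]].
Solving (B − 3I)v = 0 gives the eigenspace spanned by (4, -4).
With v_1 = 4, v = (4, -4), so v_2 = -4.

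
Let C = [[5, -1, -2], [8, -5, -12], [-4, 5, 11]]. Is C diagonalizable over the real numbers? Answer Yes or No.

No

Characteristic polynomial: p(t) = t^3 - 11t^2 + 35t - 25 = (t - 5)^2(t - 1).
t = 5 has algebraic multiplicity 2; rank(C − 5I) = 2, so geometric multiplicity = 1.
Geometric multiplicity < algebraic multiplicity, so C is not diagonalizable.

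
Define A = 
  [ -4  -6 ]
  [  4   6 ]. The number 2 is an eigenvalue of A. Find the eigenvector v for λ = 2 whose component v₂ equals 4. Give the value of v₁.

-4

A − 2I = [[-6, -6], [4, 4]].
Solving (A − 2I)v = 0 gives the eigenspace spanned by (-4, 4).
With v₂ = 4, v = (-4, 4), so v₁ = -4.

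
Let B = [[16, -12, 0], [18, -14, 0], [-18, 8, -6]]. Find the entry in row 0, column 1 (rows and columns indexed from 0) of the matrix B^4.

-480

Characteristic polynomial: μ^3 + 4μ^2 - 20μ - 48 = (μ - 4)(μ + 2)(μ + 6), so the eigenvalues are -6, -2, 4.
μ=4: eigenvector (1, 1, -1).
μ=-6: eigenvector (0, 0, 1).
μ=-2: eigenvector (2, 3, -3).
P = [[1, 0, 2], [1, 0, 3], [-1, 1, -3]], D = diag(4, -6, -2), P⁻¹ = [[3, -2, 0], [0, 1, 1], [-1, 1, 0]].
B⁴ = P·diag(256, 1296, 16)·P⁻¹ = [[736, -480, 0], [720, -464, 0], [-720, 1760, 1296]].
The requested entry is -480.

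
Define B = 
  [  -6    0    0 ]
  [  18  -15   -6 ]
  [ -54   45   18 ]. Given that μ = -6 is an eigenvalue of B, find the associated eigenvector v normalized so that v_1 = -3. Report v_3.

-18

B + 6I = [[0, 0, 0], [18, -9, -6], [-54, 45, 24]].
Solving (B + 6I)v = 0 gives the eigenspace spanned by (-3, 6, -18).
With v_1 = -3, v = (-3, 6, -18), so v_3 = -18.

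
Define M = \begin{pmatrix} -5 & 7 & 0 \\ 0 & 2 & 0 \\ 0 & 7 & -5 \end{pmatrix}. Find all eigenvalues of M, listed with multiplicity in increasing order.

Characteristic polynomial: p(λ) = λ^3 + 8λ^2 + 5λ - 50 = (λ - 2)(λ + 5)^2.
Roots (with multiplicity): -5, -5, 2.

-5, -5, 2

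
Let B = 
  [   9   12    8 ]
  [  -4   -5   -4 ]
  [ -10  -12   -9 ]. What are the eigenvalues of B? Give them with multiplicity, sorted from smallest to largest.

-5, -1, 1

Characteristic polynomial: p(s) = s^3 + 5s^2 - s - 5 = (s - 1)(s + 1)(s + 5).
Roots (with multiplicity): -5, -1, 1.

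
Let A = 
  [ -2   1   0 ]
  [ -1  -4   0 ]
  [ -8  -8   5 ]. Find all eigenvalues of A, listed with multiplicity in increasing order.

-3, -3, 5

Characteristic polynomial: p(s) = s^3 + s^2 - 21s - 45 = (s - 5)(s + 3)^2.
Roots (with multiplicity): -3, -3, 5.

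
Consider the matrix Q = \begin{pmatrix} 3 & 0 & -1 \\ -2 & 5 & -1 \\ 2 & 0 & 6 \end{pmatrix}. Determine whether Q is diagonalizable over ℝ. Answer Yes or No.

Yes

Characteristic polynomial: p(s) = s^3 - 14s^2 + 65s - 100 = (s - 5)^2(s - 4).
s = 5 has algebraic multiplicity 2; rank(Q − 5I) = 1, so geometric multiplicity = 2.
Every eigenvalue has geometric = algebraic multiplicity, so Q is diagonalizable.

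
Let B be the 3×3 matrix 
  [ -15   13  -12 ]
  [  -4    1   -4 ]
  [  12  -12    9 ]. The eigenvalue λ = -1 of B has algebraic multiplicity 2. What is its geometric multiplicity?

1

B + 1I = [[-14, 13, -12], [-4, 2, -4], [12, -12, 10]].
This matrix has rank 2, so its null space has dimension 3 − 2 = 1.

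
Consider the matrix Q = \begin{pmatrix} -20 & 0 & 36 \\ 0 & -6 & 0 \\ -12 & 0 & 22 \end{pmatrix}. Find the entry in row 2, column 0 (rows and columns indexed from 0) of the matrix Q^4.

-480

Characteristic polynomial: λ^3 + 4λ^2 - 20λ - 48 = (λ - 4)(λ + 2)(λ + 6), so the eigenvalues are -6, -2, 4.
λ=-2: eigenvector (2, 0, 1).
λ=-6: eigenvector (0, 1, 0).
λ=4: eigenvector (-3, 0, -2).
P = [[2, 0, -3], [0, 1, 0], [1, 0, -2]], D = diag(-2, -6, 4), P⁻¹ = [[2, 0, -3], [0, 1, 0], [1, 0, -2]].
Q⁴ = P·diag(16, 1296, 256)·P⁻¹ = [[-704, 0, 1440], [0, 1296, 0], [-480, 0, 976]].
The requested entry is -480.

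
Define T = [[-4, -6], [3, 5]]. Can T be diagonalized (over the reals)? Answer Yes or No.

Characteristic polynomial: p(s) = s^2 - s - 2 = (s - 2)(s + 1).
All 2 eigenvalues are distinct, so T is diagonalizable.

Yes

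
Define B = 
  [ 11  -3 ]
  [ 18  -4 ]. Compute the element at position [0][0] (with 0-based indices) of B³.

359

Characteristic polynomial: t^2 - 7t + 10 = (t - 5)(t - 2), so the eigenvalues are 2, 5.
t=2: eigenvector (1, 3).
t=5: eigenvector (1, 2).
P = [[1, 1], [3, 2]], D = diag(2, 5), P⁻¹ = [[-2, 1], [3, -1]].
B³ = P·diag(8, 125)·P⁻¹ = [[359, -117], [702, -226]].
The requested entry is 359.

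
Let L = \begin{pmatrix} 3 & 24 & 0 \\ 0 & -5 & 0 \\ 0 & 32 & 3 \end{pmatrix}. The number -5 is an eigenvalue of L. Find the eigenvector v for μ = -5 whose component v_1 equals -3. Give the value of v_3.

L + 5I = [[8, 24, 0], [0, 0, 0], [0, 32, 8]].
Solving (L + 5I)v = 0 gives the eigenspace spanned by (-3, 1, -4).
With v_1 = -3, v = (-3, 1, -4), so v_3 = -4.

-4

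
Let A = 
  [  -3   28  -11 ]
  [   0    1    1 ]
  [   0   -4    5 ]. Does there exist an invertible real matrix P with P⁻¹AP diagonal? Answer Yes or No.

Characteristic polynomial: p(r) = r^3 - 3r^2 - 9r + 27 = (r - 3)^2(r + 3).
r = 3 has algebraic multiplicity 2; rank(A − 3I) = 2, so geometric multiplicity = 1.
Geometric multiplicity < algebraic multiplicity, so A is not diagonalizable.

No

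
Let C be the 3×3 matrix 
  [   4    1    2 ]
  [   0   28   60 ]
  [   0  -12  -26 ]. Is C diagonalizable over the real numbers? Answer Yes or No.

Characteristic polynomial: p(r) = r^3 - 6r^2 + 32 = (r - 4)^2(r + 2).
r = 4 has algebraic multiplicity 2; rank(C − 4I) = 2, so geometric multiplicity = 1.
Geometric multiplicity < algebraic multiplicity, so C is not diagonalizable.

No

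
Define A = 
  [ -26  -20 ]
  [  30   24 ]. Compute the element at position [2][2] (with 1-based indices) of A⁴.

Characteristic polynomial: μ^2 + 2μ - 24 = (μ - 4)(μ + 6), so the eigenvalues are -6, 4.
μ=-6: eigenvector (1, -1).
μ=4: eigenvector (-2, 3).
P = [[1, -2], [-1, 3]], D = diag(-6, 4), P⁻¹ = [[3, 2], [1, 1]].
A⁴ = P·diag(1296, 256)·P⁻¹ = [[3376, 2080], [-3120, -1824]].
The requested entry is -1824.

-1824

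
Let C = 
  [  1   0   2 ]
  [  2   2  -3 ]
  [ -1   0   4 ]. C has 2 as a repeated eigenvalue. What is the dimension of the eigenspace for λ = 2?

C − 2I = [[-1, 0, 2], [2, 0, -3], [-1, 0, 2]].
This matrix has rank 2, so its null space has dimension 3 − 2 = 1.

1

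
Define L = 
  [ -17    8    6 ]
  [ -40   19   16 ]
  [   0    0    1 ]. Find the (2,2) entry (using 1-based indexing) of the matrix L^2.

41

Characteristic polynomial: r^3 - 3r^2 - r + 3 = (r - 3)(r - 1)(r + 1), so the eigenvalues are -1, 1, 3.
r=3: eigenvector (2, 5, 0).
r=-1: eigenvector (1, 2, 0).
r=1: eigenvector (-5, -12, 1).
P = [[2, 1, -5], [5, 2, -12], [0, 0, 1]], D = diag(3, -1, 1), P⁻¹ = [[-2, 1, 2], [5, -2, 1], [0, 0, 1]].
L² = P·diag(9, 1, 1)·P⁻¹ = [[-31, 16, 32], [-80, 41, 80], [0, 0, 1]].
The requested entry is 41.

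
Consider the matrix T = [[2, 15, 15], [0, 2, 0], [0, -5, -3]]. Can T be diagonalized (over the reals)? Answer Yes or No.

Characteristic polynomial: p(r) = r^3 - r^2 - 8r + 12 = (r - 2)^2(r + 3).
r = 2 has algebraic multiplicity 2; rank(T − 2I) = 1, so geometric multiplicity = 2.
Every eigenvalue has geometric = algebraic multiplicity, so T is diagonalizable.

Yes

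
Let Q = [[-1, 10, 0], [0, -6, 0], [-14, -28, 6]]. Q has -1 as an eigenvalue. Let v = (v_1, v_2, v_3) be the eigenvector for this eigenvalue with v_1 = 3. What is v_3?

Q + 1I = [[0, 10, 0], [0, -5, 0], [-14, -28, 7]].
Solving (Q + 1I)v = 0 gives the eigenspace spanned by (3, 0, 6).
With v_1 = 3, v = (3, 0, 6), so v_3 = 6.

6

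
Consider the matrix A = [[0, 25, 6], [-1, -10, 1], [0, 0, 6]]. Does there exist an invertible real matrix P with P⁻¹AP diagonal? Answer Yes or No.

No

Characteristic polynomial: p(λ) = λ^3 + 4λ^2 - 35λ - 150 = (λ - 6)(λ + 5)^2.
λ = -5 has algebraic multiplicity 2; rank(A + 5I) = 2, so geometric multiplicity = 1.
Geometric multiplicity < algebraic multiplicity, so A is not diagonalizable.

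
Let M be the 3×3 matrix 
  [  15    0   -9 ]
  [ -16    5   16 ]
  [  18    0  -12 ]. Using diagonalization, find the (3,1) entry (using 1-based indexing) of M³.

486

Characteristic polynomial: λ^3 - 8λ^2 - 3λ + 90 = (λ - 6)(λ - 5)(λ + 3), so the eigenvalues are -3, 5, 6.
λ=6: eigenvector (1, 0, 1).
λ=5: eigenvector (0, 1, 0).
λ=-3: eigenvector (1, -2, 2).
P = [[1, 0, 1], [0, 1, -2], [1, 0, 2]], D = diag(6, 5, -3), P⁻¹ = [[2, 0, -1], [-2, 1, 2], [-1, 0, 1]].
M³ = P·diag(216, 125, -27)·P⁻¹ = [[459, 0, -243], [-304, 125, 304], [486, 0, -270]].
The requested entry is 486.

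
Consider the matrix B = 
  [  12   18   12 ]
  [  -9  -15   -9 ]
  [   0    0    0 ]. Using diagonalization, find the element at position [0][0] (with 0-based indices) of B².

Characteristic polynomial: λ^3 + 3λ^2 - 18λ = λ(λ - 3)(λ + 6), so the eigenvalues are -6, 0, 3.
λ=-6: eigenvector (-1, 1, 0).
λ=3: eigenvector (-2, 1, 0).
λ=0: eigenvector (-1, 0, 1).
P = [[-1, -2, -1], [1, 1, 0], [0, 0, 1]], D = diag(-6, 3, 0), P⁻¹ = [[1, 2, 1], [-1, -1, -1], [0, 0, 1]].
B² = P·diag(36, 9, 0)·P⁻¹ = [[-18, -54, -18], [27, 63, 27], [0, 0, 0]].
The requested entry is -18.

-18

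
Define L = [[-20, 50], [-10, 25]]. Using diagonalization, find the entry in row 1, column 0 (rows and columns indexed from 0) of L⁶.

Characteristic polynomial: r^2 - 5r = r(r - 5), so the eigenvalues are 0, 5.
r=5: eigenvector (2, 1).
r=0: eigenvector (5, 2).
P = [[2, 5], [1, 2]], D = diag(5, 0), P⁻¹ = [[-2, 5], [1, -2]].
L⁶ = P·diag(15625, 0)·P⁻¹ = [[-62500, 156250], [-31250, 78125]].
The requested entry is -31250.

-31250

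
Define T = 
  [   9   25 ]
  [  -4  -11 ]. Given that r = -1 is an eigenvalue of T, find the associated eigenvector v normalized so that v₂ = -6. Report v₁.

15

T + 1I = [[10, 25], [-4, -10]].
Solving (T + 1I)v = 0 gives the eigenspace spanned by (15, -6).
With v₂ = -6, v = (15, -6), so v₁ = 15.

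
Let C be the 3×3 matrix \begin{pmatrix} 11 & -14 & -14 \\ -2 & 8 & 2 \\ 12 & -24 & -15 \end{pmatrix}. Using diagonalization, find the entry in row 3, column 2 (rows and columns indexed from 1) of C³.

-216

Characteristic polynomial: s^3 - 4s^2 - 9s + 36 = (s - 4)(s - 3)(s + 3), so the eigenvalues are -3, 3, 4.
s=3: eigenvector (7, 2, 2).
s=-3: eigenvector (1, 0, 1).
s=4: eigenvector (2, 1, 0).
P = [[7, 1, 2], [2, 0, 1], [2, 1, 0]], D = diag(3, -3, 4), P⁻¹ = [[1, -2, -1], [-2, 4, 3], [-2, 5, 2]].
C³ = P·diag(27, -27, 64)·P⁻¹ = [[-13, 154, -14], [-74, 212, 74], [108, -216, -135]].
The requested entry is -216.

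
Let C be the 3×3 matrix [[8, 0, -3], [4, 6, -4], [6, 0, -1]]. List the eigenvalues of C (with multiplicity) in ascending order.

Characteristic polynomial: p(s) = s^3 - 13s^2 + 52s - 60 = (s - 6)(s - 5)(s - 2).
Roots (with multiplicity): 2, 5, 6.

2, 5, 6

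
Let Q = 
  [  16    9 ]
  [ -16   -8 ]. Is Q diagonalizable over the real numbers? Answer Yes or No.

Characteristic polynomial: p(r) = r^2 - 8r + 16 = (r - 4)^2.
r = 4 has algebraic multiplicity 2; rank(Q − 4I) = 1, so geometric multiplicity = 1.
Geometric multiplicity < algebraic multiplicity, so Q is not diagonalizable.

No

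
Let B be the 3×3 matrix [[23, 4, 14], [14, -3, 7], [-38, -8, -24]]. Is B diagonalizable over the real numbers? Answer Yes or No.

Characteristic polynomial: p(t) = t^3 + 4t^2 - 17t - 60 = (t - 4)(t + 3)(t + 5).
All 3 eigenvalues are distinct, so B is diagonalizable.

Yes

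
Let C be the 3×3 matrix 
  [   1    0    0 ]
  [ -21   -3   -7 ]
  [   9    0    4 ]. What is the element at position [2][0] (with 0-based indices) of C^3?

Characteristic polynomial: t^3 - 2t^2 - 11t + 12 = (t - 4)(t - 1)(t + 3), so the eigenvalues are -3, 1, 4.
t=1: eigenvector (1, 0, -3).
t=-3: eigenvector (0, 1, 0).
t=4: eigenvector (0, -1, 1).
P = [[1, 0, 0], [0, 1, -1], [-3, 0, 1]], D = diag(1, -3, 4), P⁻¹ = [[1, 0, 0], [3, 1, 1], [3, 0, 1]].
C³ = P·diag(1, -27, 64)·P⁻¹ = [[1, 0, 0], [-273, -27, -91], [189, 0, 64]].
The requested entry is 189.

189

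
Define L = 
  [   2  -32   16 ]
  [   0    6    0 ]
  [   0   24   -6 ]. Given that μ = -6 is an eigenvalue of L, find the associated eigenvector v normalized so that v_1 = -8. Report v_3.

L + 6I = [[8, -32, 16], [0, 12, 0], [0, 24, 0]].
Solving (L + 6I)v = 0 gives the eigenspace spanned by (-8, 0, 4).
With v_1 = -8, v = (-8, 0, 4), so v_3 = 4.

4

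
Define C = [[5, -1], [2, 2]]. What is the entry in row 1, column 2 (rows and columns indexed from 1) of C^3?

-37

Characteristic polynomial: t^2 - 7t + 12 = (t - 4)(t - 3), so the eigenvalues are 3, 4.
t=3: eigenvector (1, 2).
t=4: eigenvector (-1, -1).
P = [[1, -1], [2, -1]], D = diag(3, 4), P⁻¹ = [[-1, 1], [-2, 1]].
C³ = P·diag(27, 64)·P⁻¹ = [[101, -37], [74, -10]].
The requested entry is -37.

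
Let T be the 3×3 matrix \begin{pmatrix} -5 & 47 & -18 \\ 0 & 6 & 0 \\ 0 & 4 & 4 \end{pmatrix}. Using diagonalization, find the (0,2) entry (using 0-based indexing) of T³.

Characteristic polynomial: s^3 - 5s^2 - 26s + 120 = (s - 6)(s - 4)(s + 5), so the eigenvalues are -5, 4, 6.
s=4: eigenvector (-2, 0, 1).
s=6: eigenvector (1, 1, 2).
s=-5: eigenvector (1, 0, 0).
P = [[-2, 1, 1], [0, 1, 0], [1, 2, 0]], D = diag(4, 6, -5), P⁻¹ = [[0, -2, 1], [0, 1, 0], [1, -5, 2]].
T³ = P·diag(64, 216, -125)·P⁻¹ = [[-125, 1097, -378], [0, 216, 0], [0, 304, 64]].
The requested entry is -378.

-378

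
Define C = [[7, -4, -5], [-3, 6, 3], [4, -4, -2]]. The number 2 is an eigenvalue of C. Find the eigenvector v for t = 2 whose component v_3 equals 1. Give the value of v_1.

1

C − 2I = [[5, -4, -5], [-3, 4, 3], [4, -4, -4]].
Solving (C − 2I)v = 0 gives the eigenspace spanned by (1, 0, 1).
With v_3 = 1, v = (1, 0, 1), so v_1 = 1.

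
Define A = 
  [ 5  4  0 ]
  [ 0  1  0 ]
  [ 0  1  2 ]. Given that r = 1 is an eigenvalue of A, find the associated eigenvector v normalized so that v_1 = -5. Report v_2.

5

A − 1I = [[4, 4, 0], [0, 0, 0], [0, 1, 1]].
Solving (A − 1I)v = 0 gives the eigenspace spanned by (-5, 5, -5).
With v_1 = -5, v = (-5, 5, -5), so v_2 = 5.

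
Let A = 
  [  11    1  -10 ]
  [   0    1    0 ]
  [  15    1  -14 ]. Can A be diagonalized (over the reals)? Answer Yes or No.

No

Characteristic polynomial: p(s) = s^3 + 2s^2 - 7s + 4 = (s - 1)^2(s + 4).
s = 1 has algebraic multiplicity 2; rank(A − 1I) = 2, so geometric multiplicity = 1.
Geometric multiplicity < algebraic multiplicity, so A is not diagonalizable.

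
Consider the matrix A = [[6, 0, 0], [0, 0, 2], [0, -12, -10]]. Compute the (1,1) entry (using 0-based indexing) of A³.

240

Characteristic polynomial: λ^3 + 4λ^2 - 36λ - 144 = (λ - 6)(λ + 4)(λ + 6), so the eigenvalues are -6, -4, 6.
λ=6: eigenvector (1, 0, 0).
λ=-4: eigenvector (0, 1, -2).
λ=-6: eigenvector (0, -1, 3).
P = [[1, 0, 0], [0, 1, -1], [0, -2, 3]], D = diag(6, -4, -6), P⁻¹ = [[1, 0, 0], [0, 3, 1], [0, 2, 1]].
A³ = P·diag(216, -64, -216)·P⁻¹ = [[216, 0, 0], [0, 240, 152], [0, -912, -520]].
The requested entry is 240.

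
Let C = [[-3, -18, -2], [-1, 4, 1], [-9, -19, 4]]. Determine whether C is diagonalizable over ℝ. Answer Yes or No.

Characteristic polynomial: p(μ) = μ^3 - 5μ^2 - 25μ + 125 = (μ - 5)^2(μ + 5).
μ = 5 has algebraic multiplicity 2; rank(C − 5I) = 2, so geometric multiplicity = 1.
Geometric multiplicity < algebraic multiplicity, so C is not diagonalizable.

No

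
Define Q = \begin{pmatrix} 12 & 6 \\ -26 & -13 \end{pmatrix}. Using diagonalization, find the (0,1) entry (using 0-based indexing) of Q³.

Characteristic polynomial: r^2 + r = r(r + 1), so the eigenvalues are -1, 0.
r=-1: eigenvector (-6, 13).
r=0: eigenvector (1, -2).
P = [[-6, 1], [13, -2]], D = diag(-1, 0), P⁻¹ = [[2, 1], [13, 6]].
Q³ = P·diag(-1, 0)·P⁻¹ = [[12, 6], [-26, -13]].
The requested entry is 6.

6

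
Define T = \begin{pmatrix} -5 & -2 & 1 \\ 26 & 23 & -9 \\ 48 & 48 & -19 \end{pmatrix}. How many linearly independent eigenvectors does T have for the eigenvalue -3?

T + 3I = [[-2, -2, 1], [26, 26, -9], [48, 48, -16]].
This matrix has rank 2, so its null space has dimension 3 − 2 = 1.

1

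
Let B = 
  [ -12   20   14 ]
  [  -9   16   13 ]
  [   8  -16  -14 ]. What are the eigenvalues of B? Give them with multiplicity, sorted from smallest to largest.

-6, -2, -2

Characteristic polynomial: p(μ) = μ^3 + 10μ^2 + 28μ + 24 = (μ + 2)^2(μ + 6).
Roots (with multiplicity): -6, -2, -2.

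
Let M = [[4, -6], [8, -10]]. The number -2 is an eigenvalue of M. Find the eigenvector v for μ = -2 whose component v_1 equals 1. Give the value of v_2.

M + 2I = [[6, -6], [8, -8]].
Solving (M + 2I)v = 0 gives the eigenspace spanned by (1, 1).
With v_1 = 1, v = (1, 1), so v_2 = 1.

1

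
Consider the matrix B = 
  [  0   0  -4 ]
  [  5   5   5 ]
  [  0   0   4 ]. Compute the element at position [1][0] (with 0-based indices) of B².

25

Characteristic polynomial: r^3 - 9r^2 + 20r = r(r - 5)(r - 4), so the eigenvalues are 0, 4, 5.
r=0: eigenvector (1, -1, 0).
r=5: eigenvector (0, 1, 0).
r=4: eigenvector (-1, 0, 1).
P = [[1, 0, -1], [-1, 1, 0], [0, 0, 1]], D = diag(0, 5, 4), P⁻¹ = [[1, 0, 1], [1, 1, 1], [0, 0, 1]].
B² = P·diag(0, 25, 16)·P⁻¹ = [[0, 0, -16], [25, 25, 25], [0, 0, 16]].
The requested entry is 25.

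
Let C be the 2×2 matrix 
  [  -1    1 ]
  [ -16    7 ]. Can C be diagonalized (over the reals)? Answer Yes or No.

Characteristic polynomial: p(s) = s^2 - 6s + 9 = (s - 3)^2.
s = 3 has algebraic multiplicity 2; rank(C − 3I) = 1, so geometric multiplicity = 1.
Geometric multiplicity < algebraic multiplicity, so C is not diagonalizable.

No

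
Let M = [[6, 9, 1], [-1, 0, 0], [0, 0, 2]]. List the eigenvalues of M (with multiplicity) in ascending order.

2, 3, 3

Characteristic polynomial: p(s) = s^3 - 8s^2 + 21s - 18 = (s - 3)^2(s - 2).
Roots (with multiplicity): 2, 3, 3.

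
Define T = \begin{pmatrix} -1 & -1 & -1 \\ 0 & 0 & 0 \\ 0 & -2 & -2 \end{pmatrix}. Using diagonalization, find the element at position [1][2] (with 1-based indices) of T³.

-7

Characteristic polynomial: r^3 + 3r^2 + 2r = r(r + 1)(r + 2), so the eigenvalues are -2, -1, 0.
r=0: eigenvector (0, 1, -1).
r=-1: eigenvector (1, 0, 0).
r=-2: eigenvector (1, 0, 1).
P = [[0, 1, 1], [1, 0, 0], [-1, 0, 1]], D = diag(0, -1, -2), P⁻¹ = [[0, 1, 0], [1, -1, -1], [0, 1, 1]].
T³ = P·diag(0, -1, -8)·P⁻¹ = [[-1, -7, -7], [0, 0, 0], [0, -8, -8]].
The requested entry is -7.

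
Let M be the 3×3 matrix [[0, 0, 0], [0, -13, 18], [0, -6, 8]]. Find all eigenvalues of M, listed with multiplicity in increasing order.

-4, -1, 0

Characteristic polynomial: p(λ) = λ^3 + 5λ^2 + 4λ = λ(λ + 1)(λ + 4).
Roots (with multiplicity): -4, -1, 0.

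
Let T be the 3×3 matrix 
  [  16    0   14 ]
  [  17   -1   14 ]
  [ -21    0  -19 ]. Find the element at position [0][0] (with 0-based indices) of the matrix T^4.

-1202

Characteristic polynomial: s^3 + 4s^2 - 7s - 10 = (s - 2)(s + 1)(s + 5), so the eigenvalues are -5, -1, 2.
s=2: eigenvector (1, 1, -1).
s=-5: eigenvector (-2, -2, 3).
s=-1: eigenvector (0, 1, 0).
P = [[1, -2, 0], [1, -2, 1], [-1, 3, 0]], D = diag(2, -5, -1), P⁻¹ = [[3, 0, 2], [1, 0, 1], [-1, 1, 0]].
T⁴ = P·diag(16, 625, 1)·P⁻¹ = [[-1202, 0, -1218], [-1203, 1, -1218], [1827, 0, 1843]].
The requested entry is -1202.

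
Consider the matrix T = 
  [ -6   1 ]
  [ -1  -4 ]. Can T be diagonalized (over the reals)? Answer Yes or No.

No

Characteristic polynomial: p(μ) = μ^2 + 10μ + 25 = (μ + 5)^2.
μ = -5 has algebraic multiplicity 2; rank(T + 5I) = 1, so geometric multiplicity = 1.
Geometric multiplicity < algebraic multiplicity, so T is not diagonalizable.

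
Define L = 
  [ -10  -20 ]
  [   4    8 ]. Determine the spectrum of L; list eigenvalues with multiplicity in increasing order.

-2, 0

Characteristic polynomial: p(μ) = μ^2 + 2μ = μ(μ + 2).
Roots (with multiplicity): -2, 0.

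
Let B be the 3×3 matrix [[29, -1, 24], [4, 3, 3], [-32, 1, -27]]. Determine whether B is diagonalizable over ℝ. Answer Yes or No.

Characteristic polynomial: p(r) = r^3 - 5r^2 - 8r + 48 = (r - 4)^2(r + 3).
r = 4 has algebraic multiplicity 2; rank(B − 4I) = 2, so geometric multiplicity = 1.
Geometric multiplicity < algebraic multiplicity, so B is not diagonalizable.

No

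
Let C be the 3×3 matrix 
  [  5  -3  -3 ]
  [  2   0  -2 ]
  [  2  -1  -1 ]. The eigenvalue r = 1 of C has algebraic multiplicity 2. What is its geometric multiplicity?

C − 1I = [[4, -3, -3], [2, -1, -2], [2, -1, -2]].
This matrix has rank 2, so its null space has dimension 3 − 2 = 1.

1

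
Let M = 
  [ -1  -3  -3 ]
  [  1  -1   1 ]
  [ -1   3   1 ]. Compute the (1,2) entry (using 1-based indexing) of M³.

-9

Characteristic polynomial: λ^3 + λ^2 - 4λ - 4 = (λ - 2)(λ + 1)(λ + 2), so the eigenvalues are -2, -1, 2.
λ=-1: eigenvector (1, 1, -1).
λ=2: eigenvector (-1, 0, 1).
λ=-2: eigenvector (0, -1, 1).
P = [[1, -1, 0], [1, 0, -1], [-1, 1, 1]], D = diag(-1, 2, -2), P⁻¹ = [[1, 1, 1], [0, 1, 1], [1, 0, 1]].
M³ = P·diag(-1, 8, -8)·P⁻¹ = [[-1, -9, -9], [7, -1, 7], [-7, 9, 1]].
The requested entry is -9.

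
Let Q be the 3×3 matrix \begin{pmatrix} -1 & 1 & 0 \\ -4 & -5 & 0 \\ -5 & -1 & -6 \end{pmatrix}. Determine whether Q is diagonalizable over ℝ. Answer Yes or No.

Characteristic polynomial: p(t) = t^3 + 12t^2 + 45t + 54 = (t + 3)^2(t + 6).
t = -3 has algebraic multiplicity 2; rank(Q + 3I) = 2, so geometric multiplicity = 1.
Geometric multiplicity < algebraic multiplicity, so Q is not diagonalizable.

No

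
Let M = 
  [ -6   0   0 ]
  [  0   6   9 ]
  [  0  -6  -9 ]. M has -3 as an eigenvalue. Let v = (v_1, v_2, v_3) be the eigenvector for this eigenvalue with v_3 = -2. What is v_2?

2

M + 3I = [[-3, 0, 0], [0, 9, 9], [0, -6, -6]].
Solving (M + 3I)v = 0 gives the eigenspace spanned by (0, 2, -2).
With v_3 = -2, v = (0, 2, -2), so v_2 = 2.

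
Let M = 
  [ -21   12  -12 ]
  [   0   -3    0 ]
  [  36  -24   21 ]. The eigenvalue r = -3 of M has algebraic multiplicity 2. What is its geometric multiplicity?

M + 3I = [[-18, 12, -12], [0, 0, 0], [36, -24, 24]].
This matrix has rank 1, so its null space has dimension 3 − 1 = 2.

2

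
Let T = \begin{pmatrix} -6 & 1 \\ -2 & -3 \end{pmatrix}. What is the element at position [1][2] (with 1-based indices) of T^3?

61

Characteristic polynomial: s^2 + 9s + 20 = (s + 4)(s + 5), so the eigenvalues are -5, -4.
s=-5: eigenvector (-1, -1).
s=-4: eigenvector (1, 2).
P = [[-1, 1], [-1, 2]], D = diag(-5, -4), P⁻¹ = [[-2, 1], [-1, 1]].
T³ = P·diag(-125, -64)·P⁻¹ = [[-186, 61], [-122, -3]].
The requested entry is 61.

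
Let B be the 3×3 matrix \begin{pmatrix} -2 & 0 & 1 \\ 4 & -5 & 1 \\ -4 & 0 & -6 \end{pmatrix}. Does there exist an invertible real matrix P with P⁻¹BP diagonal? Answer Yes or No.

No

Characteristic polynomial: p(s) = s^3 + 13s^2 + 56s + 80 = (s + 4)^2(s + 5).
s = -4 has algebraic multiplicity 2; rank(B + 4I) = 2, so geometric multiplicity = 1.
Geometric multiplicity < algebraic multiplicity, so B is not diagonalizable.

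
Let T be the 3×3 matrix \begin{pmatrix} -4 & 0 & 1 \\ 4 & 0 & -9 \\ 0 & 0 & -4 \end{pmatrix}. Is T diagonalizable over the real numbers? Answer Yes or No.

Characteristic polynomial: p(λ) = λ^3 + 8λ^2 + 16λ = λ(λ + 4)^2.
λ = -4 has algebraic multiplicity 2; rank(T + 4I) = 2, so geometric multiplicity = 1.
Geometric multiplicity < algebraic multiplicity, so T is not diagonalizable.

No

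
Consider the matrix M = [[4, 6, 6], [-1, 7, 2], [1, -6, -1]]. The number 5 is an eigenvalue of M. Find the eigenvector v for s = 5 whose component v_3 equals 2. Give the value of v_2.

-2

M − 5I = [[-1, 6, 6], [-1, 2, 2], [1, -6, -6]].
Solving (M − 5I)v = 0 gives the eigenspace spanned by (0, -2, 2).
With v_3 = 2, v = (0, -2, 2), so v_2 = -2.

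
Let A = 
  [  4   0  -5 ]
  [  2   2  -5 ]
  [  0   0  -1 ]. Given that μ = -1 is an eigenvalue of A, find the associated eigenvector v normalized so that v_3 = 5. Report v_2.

A + 1I = [[5, 0, -5], [2, 3, -5], [0, 0, 0]].
Solving (A + 1I)v = 0 gives the eigenspace spanned by (5, 5, 5).
With v_3 = 5, v = (5, 5, 5), so v_2 = 5.

5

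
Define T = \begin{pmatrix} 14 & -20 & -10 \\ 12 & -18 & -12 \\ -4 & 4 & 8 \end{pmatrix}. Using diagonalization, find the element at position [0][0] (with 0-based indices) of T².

-4

Characteristic polynomial: μ^3 - 4μ^2 - 36μ + 144 = (μ - 6)(μ - 4)(μ + 6), so the eigenvalues are -6, 4, 6.
μ=6: eigenvector (0, 1, -2).
μ=-6: eigenvector (1, 1, 0).
μ=4: eigenvector (1, 0, 1).
P = [[0, 1, 1], [1, 1, 0], [-2, 0, 1]], D = diag(6, -6, 4), P⁻¹ = [[1, -1, -1], [-1, 2, 1], [2, -2, -1]].
T² = P·diag(36, 36, 16)·P⁻¹ = [[-4, 40, 20], [0, 36, 0], [-40, 40, 56]].
The requested entry is -4.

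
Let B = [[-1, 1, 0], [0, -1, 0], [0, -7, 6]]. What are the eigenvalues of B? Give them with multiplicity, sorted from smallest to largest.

Characteristic polynomial: p(s) = s^3 - 4s^2 - 11s - 6 = (s - 6)(s + 1)^2.
Roots (with multiplicity): -1, -1, 6.

-1, -1, 6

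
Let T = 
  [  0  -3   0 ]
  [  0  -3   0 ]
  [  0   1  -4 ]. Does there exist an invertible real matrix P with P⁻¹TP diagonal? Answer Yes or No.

Yes

Characteristic polynomial: p(s) = s^3 + 7s^2 + 12s = s(s + 3)(s + 4).
All 3 eigenvalues are distinct, so T is diagonalizable.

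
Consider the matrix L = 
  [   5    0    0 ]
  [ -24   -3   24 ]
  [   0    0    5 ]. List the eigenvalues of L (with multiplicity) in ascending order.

-3, 5, 5

Characteristic polynomial: p(μ) = μ^3 - 7μ^2 - 5μ + 75 = (μ - 5)^2(μ + 3).
Roots (with multiplicity): -3, 5, 5.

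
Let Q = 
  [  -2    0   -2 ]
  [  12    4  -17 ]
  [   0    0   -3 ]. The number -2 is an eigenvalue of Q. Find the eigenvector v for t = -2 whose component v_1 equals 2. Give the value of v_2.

Q + 2I = [[0, 0, -2], [12, 6, -17], [0, 0, -1]].
Solving (Q + 2I)v = 0 gives the eigenspace spanned by (2, -4, 0).
With v_1 = 2, v = (2, -4, 0), so v_2 = -4.

-4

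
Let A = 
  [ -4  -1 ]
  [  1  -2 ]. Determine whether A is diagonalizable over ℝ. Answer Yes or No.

Characteristic polynomial: p(s) = s^2 + 6s + 9 = (s + 3)^2.
s = -3 has algebraic multiplicity 2; rank(A + 3I) = 1, so geometric multiplicity = 1.
Geometric multiplicity < algebraic multiplicity, so A is not diagonalizable.

No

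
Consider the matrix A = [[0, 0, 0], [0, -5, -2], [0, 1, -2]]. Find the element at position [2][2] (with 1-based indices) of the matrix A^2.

23

Characteristic polynomial: s^3 + 7s^2 + 12s = s(s + 3)(s + 4), so the eigenvalues are -4, -3, 0.
s=0: eigenvector (1, 0, 0).
s=-3: eigenvector (0, -1, 1).
s=-4: eigenvector (0, -2, 1).
P = [[1, 0, 0], [0, -1, -2], [0, 1, 1]], D = diag(0, -3, -4), P⁻¹ = [[1, 0, 0], [0, 1, 2], [0, -1, -1]].
A² = P·diag(0, 9, 16)·P⁻¹ = [[0, 0, 0], [0, 23, 14], [0, -7, 2]].
The requested entry is 23.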